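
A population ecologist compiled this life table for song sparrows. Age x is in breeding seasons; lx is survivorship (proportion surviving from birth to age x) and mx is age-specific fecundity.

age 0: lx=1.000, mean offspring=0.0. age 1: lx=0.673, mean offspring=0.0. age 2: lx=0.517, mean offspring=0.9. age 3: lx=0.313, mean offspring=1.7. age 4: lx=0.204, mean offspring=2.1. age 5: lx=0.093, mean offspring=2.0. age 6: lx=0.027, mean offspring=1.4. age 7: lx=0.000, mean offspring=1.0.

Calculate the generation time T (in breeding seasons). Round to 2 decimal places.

3.27

lx·mx: 0, 0, 0.4653, 0.5321, 0.4284, 0.186, 0.0378, 0 → R0 = 1.6496
x·lx·mx: 0, 0, 0.9306, 1.5963, 1.7136, 0.93, 0.2268, 0 → Σ = 5.3973
T = 5.3973 / 1.6496 = 3.271884… → 3.27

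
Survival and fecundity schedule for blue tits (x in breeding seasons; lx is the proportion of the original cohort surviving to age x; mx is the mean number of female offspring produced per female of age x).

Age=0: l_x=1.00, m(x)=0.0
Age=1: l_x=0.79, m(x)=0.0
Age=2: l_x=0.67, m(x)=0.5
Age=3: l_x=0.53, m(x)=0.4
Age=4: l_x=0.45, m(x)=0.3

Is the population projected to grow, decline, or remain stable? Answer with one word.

declining

R0 = Σ lx·mx = 0 + 0 + 0.335 + 0.212 + 0.135 = 0.682
R0 < 1, so the population is declining.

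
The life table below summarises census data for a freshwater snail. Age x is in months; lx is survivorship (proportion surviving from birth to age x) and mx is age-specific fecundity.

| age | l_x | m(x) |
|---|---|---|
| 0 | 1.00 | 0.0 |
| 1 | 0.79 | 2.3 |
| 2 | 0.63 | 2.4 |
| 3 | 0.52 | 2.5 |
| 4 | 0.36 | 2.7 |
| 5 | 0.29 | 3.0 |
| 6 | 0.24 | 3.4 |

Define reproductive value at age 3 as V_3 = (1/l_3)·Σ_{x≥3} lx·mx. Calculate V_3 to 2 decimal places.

7.61

lx·mx for x ≥ 3: 1.3, 0.972, 0.87, 0.816 → sum = 3.958
V_3 = 3.958 / l_3 = 3.958 / 0.52 = 7.611538… → 7.61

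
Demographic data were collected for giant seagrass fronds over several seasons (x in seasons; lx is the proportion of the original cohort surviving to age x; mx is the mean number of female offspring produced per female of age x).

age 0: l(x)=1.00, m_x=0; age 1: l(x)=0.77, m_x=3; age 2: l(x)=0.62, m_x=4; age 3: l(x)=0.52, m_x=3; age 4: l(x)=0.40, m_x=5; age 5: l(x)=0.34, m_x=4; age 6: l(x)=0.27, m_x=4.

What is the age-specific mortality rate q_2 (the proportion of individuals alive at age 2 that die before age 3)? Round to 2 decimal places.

0.16

q_2 = (l_2 − l_3) / l_2 = (0.62 − 0.52) / 0.62
     = 0.1 / 0.62 = 0.16129… → 0.16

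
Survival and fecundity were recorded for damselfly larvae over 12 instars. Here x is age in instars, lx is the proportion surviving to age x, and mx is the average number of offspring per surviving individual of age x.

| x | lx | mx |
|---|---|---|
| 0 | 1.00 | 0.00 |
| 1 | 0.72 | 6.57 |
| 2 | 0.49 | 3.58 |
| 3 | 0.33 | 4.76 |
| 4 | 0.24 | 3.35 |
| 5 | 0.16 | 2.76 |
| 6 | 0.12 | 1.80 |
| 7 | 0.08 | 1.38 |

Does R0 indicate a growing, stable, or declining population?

growing

R0 = Σ lx·mx = 0 + 4.7304 + 1.7542 + 1.5708 + 0.804 + 0.4416 + 0.216 + 0.1104 = 9.6274
R0 > 1, so the population is growing.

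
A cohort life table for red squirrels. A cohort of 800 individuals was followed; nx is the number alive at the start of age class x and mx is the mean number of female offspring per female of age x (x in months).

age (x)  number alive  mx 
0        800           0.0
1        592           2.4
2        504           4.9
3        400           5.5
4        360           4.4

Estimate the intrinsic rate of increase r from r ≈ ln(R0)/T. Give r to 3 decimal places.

0.899

lx = nx/n0 = nx/800: 1, 0.74, 0.63, 0.5, 0.45
R0 = Σ lx·mx = 0 + 1.776 + 3.087 + 2.75 + 1.98 = 9.593
Σ x·lx·mx = 24.12; T = 24.12/9.593 = 2.51433…
r ≈ ln(R0)/T = ln(9.593)/2.51433… = 0.89926… → 0.899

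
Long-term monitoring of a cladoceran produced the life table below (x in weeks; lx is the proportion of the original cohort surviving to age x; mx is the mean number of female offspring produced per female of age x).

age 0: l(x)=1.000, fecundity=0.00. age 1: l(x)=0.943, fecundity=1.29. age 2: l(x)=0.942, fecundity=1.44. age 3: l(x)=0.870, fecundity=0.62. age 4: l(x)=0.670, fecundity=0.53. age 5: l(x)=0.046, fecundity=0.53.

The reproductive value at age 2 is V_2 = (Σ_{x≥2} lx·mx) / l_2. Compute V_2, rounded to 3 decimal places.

2.415

lx·mx for x ≥ 2: 1.35648, 0.5394, 0.3551, 0.02438 → sum = 2.27536
V_2 = 2.27536 / l_2 = 2.27536 / 0.942 = 2.415456… → 2.415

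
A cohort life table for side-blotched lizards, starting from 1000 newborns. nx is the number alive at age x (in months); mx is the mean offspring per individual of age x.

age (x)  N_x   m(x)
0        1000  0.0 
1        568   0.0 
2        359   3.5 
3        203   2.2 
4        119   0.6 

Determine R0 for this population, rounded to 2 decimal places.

lx = nx/n0 = nx/1000: 1, 0.568, 0.359, 0.203, 0.119
lx·mx by age: 0, 0, 1.2565, 0.4466, 0.0714
R0 = Σ lx·mx = 1.7745 → 1.77

1.77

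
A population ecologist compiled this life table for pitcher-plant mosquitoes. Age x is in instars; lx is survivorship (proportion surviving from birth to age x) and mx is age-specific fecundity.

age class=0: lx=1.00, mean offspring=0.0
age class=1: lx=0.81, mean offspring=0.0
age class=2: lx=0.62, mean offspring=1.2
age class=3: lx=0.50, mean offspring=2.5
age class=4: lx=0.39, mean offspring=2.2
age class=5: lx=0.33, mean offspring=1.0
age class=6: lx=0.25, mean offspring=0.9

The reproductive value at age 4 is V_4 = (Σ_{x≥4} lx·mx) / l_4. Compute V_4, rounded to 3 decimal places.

lx·mx for x ≥ 4: 0.858, 0.33, 0.225 → sum = 1.413
V_4 = 1.413 / l_4 = 1.413 / 0.39 = 3.623077… → 3.623

3.623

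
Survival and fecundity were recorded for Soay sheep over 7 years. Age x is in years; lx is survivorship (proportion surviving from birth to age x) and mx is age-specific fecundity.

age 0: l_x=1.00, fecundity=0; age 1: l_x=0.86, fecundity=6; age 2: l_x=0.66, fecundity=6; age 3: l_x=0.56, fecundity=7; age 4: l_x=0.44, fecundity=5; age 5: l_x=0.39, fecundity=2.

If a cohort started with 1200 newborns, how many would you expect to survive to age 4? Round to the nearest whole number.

528

Expected survivors = N0 · l_4 = 1200 × 0.44 = 528 → 528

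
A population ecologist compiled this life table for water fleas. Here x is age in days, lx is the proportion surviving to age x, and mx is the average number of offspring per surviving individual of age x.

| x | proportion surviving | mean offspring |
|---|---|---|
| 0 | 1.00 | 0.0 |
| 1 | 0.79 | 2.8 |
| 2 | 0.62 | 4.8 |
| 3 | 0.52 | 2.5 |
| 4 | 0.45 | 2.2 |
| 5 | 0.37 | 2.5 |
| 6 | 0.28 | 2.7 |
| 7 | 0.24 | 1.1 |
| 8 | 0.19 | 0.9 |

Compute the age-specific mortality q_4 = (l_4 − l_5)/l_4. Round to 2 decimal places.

q_4 = (l_4 − l_5) / l_4 = (0.45 − 0.37) / 0.45
     = 0.08 / 0.45 = 0.177778… → 0.18

0.18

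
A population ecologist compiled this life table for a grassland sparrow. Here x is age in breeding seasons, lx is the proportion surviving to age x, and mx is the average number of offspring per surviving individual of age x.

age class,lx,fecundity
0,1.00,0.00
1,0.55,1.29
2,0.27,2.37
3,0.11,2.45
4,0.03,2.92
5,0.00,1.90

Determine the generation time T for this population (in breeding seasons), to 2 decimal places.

lx·mx: 0, 0.7095, 0.6399, 0.2695, 0.0876, 0 → R0 = 1.7065
x·lx·mx: 0, 0.7095, 1.2798, 0.8085, 0.3504, 0 → Σ = 3.1482
T = 3.1482 / 1.7065 = 1.844829… → 1.84

1.84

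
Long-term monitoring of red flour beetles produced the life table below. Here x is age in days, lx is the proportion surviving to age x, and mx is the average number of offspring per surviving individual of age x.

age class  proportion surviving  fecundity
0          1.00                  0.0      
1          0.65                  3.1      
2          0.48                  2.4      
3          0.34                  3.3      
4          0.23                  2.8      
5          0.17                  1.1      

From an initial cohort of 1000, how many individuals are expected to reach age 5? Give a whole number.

Expected survivors = N0 · l_5 = 1000 × 0.17 = 170 → 170

170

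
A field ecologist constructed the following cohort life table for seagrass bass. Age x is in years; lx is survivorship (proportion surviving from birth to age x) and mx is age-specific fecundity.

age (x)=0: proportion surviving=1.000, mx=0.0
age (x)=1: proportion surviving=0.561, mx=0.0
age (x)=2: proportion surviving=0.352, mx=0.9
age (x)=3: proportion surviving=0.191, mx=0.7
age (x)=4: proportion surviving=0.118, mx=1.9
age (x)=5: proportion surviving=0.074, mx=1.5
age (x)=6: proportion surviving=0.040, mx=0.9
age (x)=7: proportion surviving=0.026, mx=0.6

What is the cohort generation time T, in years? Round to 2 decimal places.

lx·mx: 0, 0, 0.3168, 0.1337, 0.2242, 0.111, 0.036, 0.0156 → R0 = 0.8373
x·lx·mx: 0, 0, 0.6336, 0.4011, 0.8968, 0.555, 0.216, 0.1092 → Σ = 2.8117
T = 2.8117 / 0.8373 = 3.358056… → 3.36

3.36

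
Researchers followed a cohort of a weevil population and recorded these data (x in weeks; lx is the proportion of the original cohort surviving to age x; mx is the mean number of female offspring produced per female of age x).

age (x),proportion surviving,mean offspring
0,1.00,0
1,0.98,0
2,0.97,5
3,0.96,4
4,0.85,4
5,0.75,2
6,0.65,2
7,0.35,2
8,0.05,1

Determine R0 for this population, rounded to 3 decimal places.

15.640

lx·mx by age: 0, 0, 4.85, 3.84, 3.4, 1.5, 1.3, 0.7, 0.05
R0 = Σ lx·mx = 15.64 → 15.640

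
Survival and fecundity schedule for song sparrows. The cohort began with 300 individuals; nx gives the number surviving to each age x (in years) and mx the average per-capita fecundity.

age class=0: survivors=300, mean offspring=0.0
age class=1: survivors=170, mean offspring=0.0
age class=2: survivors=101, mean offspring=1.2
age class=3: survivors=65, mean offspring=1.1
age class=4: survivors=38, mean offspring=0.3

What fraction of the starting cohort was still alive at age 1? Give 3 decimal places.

0.567

l_1 = n_1/n_0 = 170/300 = 0.566667… → 0.567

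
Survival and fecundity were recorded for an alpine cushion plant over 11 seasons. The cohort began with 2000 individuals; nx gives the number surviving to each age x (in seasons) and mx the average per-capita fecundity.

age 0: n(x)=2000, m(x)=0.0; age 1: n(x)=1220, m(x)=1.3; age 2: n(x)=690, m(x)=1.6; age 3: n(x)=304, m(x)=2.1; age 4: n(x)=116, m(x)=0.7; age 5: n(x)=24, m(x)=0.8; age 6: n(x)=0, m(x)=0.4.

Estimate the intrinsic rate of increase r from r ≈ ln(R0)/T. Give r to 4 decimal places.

0.3015

lx = nx/n0 = nx/2000: 1, 0.61, 0.345, 0.152, 0.058, 0.012, 0
R0 = Σ lx·mx = 0 + 0.793 + 0.552 + 0.3192 + 0.0406 + 0.0096 + 0 = 1.7144
Σ x·lx·mx = 3.065; T = 3.065/1.7144 = 1.7878…
r ≈ ln(R0)/T = ln(1.7144)/1.7878… = 0.301524… → 0.3015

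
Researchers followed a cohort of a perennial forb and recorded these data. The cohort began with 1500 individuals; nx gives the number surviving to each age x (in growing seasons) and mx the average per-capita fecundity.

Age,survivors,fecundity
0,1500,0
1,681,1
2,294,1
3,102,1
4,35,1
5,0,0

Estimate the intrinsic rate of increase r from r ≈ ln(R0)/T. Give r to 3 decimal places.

-0.194

lx = nx/n0 = nx/1500: 1, 0.454, 0.196, 0.068, 0.02333…, 0
R0 = Σ lx·mx = 0 + 0.454 + 0.196 + 0.068 + 0.02333… + 0 = 0.741333…
Σ x·lx·mx = 1.143333…; T = 1.143333…/0.741333… = 1.54227…
r ≈ ln(R0)/T = ln(0.741333…)/1.54227… = -0.19407… → -0.194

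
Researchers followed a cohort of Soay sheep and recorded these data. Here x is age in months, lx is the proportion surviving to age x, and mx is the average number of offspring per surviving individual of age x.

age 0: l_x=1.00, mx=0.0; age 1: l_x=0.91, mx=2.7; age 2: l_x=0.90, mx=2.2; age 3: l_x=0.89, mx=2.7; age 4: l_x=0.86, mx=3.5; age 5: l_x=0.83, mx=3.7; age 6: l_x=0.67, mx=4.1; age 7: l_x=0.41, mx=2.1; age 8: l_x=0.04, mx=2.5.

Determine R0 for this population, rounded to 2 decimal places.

16.63

lx·mx by age: 0, 2.457, 1.98, 2.403, 3.01, 3.071, 2.747, 0.861, 0.1
R0 = Σ lx·mx = 16.629 → 16.63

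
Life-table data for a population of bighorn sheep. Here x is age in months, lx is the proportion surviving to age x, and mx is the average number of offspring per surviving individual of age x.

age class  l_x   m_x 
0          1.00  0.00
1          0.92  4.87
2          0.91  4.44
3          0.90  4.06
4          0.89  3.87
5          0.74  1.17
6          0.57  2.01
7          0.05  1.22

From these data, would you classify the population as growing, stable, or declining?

R0 = Σ lx·mx = 0 + 4.4804 + 4.0404 + 3.654 + 3.4443 + 0.8658 + 1.1457 + 0.061 = 17.6916
R0 > 1, so the population is growing.

growing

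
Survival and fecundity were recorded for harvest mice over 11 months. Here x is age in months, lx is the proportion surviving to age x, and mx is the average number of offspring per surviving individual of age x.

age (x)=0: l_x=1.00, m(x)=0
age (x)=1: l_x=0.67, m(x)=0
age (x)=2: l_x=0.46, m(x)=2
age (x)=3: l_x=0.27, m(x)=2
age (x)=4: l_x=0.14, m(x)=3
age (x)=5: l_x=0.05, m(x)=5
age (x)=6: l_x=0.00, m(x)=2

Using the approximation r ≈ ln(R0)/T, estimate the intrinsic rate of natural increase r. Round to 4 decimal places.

0.2520

R0 = Σ lx·mx = 0 + 0 + 0.92 + 0.54 + 0.42 + 0.25 + 0 = 2.13
Σ x·lx·mx = 6.39; T = 6.39/2.13 = 3
r ≈ ln(R0)/T = ln(2.13)/3 = 0.252041… → 0.2520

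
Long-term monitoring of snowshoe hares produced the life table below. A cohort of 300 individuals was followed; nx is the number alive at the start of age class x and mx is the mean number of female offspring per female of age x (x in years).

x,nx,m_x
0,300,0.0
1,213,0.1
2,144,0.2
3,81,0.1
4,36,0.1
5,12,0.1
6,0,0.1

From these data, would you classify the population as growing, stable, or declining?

lx = nx/n0 = nx/300: 1, 0.71, 0.48, 0.27, 0.12, 0.04, 0
R0 = Σ lx·mx = 0 + 0.071 + 0.096 + 0.027 + 0.012 + 0.004 + 0 = 0.21
R0 < 1, so the population is declining.

declining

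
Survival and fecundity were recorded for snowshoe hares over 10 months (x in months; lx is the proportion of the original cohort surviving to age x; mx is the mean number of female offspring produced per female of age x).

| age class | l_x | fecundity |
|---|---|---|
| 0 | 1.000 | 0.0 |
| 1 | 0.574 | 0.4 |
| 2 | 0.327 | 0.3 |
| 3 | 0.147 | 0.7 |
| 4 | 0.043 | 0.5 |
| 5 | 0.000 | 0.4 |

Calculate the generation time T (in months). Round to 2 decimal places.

lx·mx: 0, 0.2296, 0.0981, 0.1029, 0.0215, 0 → R0 = 0.4521
x·lx·mx: 0, 0.2296, 0.1962, 0.3087, 0.086, 0 → Σ = 0.8205
T = 0.8205 / 0.4521 = 1.814864… → 1.81

1.81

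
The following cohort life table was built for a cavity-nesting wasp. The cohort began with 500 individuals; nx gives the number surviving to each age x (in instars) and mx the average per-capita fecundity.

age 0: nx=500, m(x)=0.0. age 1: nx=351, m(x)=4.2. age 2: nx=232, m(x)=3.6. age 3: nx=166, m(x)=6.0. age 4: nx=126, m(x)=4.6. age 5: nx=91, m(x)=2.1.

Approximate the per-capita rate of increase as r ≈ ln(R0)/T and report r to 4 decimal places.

lx = nx/n0 = nx/500: 1, 0.702, 0.464, 0.332, 0.252, 0.182
R0 = Σ lx·mx = 0 + 2.9484 + 1.6704 + 1.992 + 1.1592 + 0.3822 = 8.1522
Σ x·lx·mx = 18.813; T = 18.813/8.1522 = 2.30772…
r ≈ ln(R0)/T = ln(8.1522)/2.30772… = 0.909247… → 0.9092

0.9092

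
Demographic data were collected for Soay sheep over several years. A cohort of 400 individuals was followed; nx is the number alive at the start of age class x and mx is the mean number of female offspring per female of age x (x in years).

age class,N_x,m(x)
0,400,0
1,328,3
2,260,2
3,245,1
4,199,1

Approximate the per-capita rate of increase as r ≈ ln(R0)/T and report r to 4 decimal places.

0.8675

lx = nx/n0 = nx/400: 1, 0.82, 0.65, 0.6125, 0.4975
R0 = Σ lx·mx = 0 + 2.46 + 1.3 + 0.6125 + 0.4975 = 4.87
Σ x·lx·mx = 8.8875; T = 8.8875/4.87 = 1.82495…
r ≈ ln(R0)/T = ln(4.87)/1.82495… = 0.867473… → 0.8675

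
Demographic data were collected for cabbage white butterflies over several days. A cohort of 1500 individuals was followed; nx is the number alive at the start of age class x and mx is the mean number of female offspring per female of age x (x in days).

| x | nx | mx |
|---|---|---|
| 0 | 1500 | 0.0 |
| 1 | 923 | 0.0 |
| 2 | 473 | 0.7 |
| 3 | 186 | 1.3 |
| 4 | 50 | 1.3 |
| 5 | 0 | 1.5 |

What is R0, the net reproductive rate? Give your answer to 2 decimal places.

lx = nx/n0 = nx/1500: 1, 0.61533…, 0.31533…, 0.124, 0.03333…, 0
lx·mx by age: 0, 0, 0.220733…, 0.1612, 0.043333…, 0
R0 = Σ lx·mx = 0.425267… → 0.43

0.43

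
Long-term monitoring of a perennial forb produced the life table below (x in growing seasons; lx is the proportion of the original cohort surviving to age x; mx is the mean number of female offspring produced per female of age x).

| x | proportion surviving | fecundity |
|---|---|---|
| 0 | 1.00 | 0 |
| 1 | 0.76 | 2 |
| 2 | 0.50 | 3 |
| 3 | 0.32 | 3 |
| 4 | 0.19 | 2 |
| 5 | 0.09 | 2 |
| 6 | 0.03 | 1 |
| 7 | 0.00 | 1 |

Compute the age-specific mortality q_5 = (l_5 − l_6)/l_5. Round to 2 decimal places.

0.67

q_5 = (l_5 − l_6) / l_5 = (0.09 − 0.03) / 0.09
     = 0.06 / 0.09 = 0.666667… → 0.67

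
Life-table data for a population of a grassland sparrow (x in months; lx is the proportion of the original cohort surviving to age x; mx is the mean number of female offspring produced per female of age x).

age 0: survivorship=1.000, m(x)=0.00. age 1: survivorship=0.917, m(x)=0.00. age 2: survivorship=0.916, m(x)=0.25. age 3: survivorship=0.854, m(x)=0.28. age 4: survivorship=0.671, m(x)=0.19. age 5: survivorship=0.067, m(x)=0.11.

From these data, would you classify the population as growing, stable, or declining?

declining

R0 = Σ lx·mx = 0 + 0 + 0.229 + 0.23912 + 0.12749 + 0.00737 = 0.60298
R0 < 1, so the population is declining.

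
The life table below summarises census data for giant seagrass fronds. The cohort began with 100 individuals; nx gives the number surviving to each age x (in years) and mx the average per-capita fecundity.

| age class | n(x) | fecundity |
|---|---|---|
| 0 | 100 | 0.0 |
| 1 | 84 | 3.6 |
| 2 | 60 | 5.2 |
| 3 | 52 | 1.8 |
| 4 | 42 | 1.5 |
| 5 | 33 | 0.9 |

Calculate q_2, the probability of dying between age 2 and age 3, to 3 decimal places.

lx = nx/n0 = nx/100: 1, 0.84, 0.6, 0.52, 0.42, 0.33
q_2 = (l_2 − l_3) / l_2 = (0.6 − 0.52) / 0.6
     = 0.08 / 0.6 = 0.133333… → 0.133

0.133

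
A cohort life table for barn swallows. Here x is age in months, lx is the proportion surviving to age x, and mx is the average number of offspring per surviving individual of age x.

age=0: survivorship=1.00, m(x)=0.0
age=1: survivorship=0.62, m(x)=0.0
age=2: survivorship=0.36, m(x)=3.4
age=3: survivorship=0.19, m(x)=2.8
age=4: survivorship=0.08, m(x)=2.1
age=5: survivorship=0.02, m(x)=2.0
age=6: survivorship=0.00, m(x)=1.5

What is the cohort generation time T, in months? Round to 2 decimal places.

2.50

lx·mx: 0, 0, 1.224, 0.532, 0.168, 0.04, 0 → R0 = 1.964
x·lx·mx: 0, 0, 2.448, 1.596, 0.672, 0.2, 0 → Σ = 4.916
T = 4.916 / 1.964 = 2.503055… → 2.50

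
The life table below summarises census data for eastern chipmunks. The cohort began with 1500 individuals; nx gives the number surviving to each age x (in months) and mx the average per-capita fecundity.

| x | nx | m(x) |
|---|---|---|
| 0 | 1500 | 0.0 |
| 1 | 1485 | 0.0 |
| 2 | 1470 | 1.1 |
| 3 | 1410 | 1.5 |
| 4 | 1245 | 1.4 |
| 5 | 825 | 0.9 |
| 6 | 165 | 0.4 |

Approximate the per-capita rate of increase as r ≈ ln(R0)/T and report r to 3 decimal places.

0.436

lx = nx/n0 = nx/1500: 1, 0.99, 0.98, 0.94, 0.83, 0.55, 0.11
R0 = Σ lx·mx = 0 + 0 + 1.078 + 1.41 + 1.162 + 0.495 + 0.044 = 4.189
Σ x·lx·mx = 13.773; T = 13.773/4.189 = 3.2879…
r ≈ ln(R0)/T = ln(4.189)/3.2879… = 0.43568… → 0.436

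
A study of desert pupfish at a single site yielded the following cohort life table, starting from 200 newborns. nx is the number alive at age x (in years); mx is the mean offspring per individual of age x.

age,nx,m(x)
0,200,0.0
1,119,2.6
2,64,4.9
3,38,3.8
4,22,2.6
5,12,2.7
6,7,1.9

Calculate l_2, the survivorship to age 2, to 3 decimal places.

0.320

l_2 = n_2/n_0 = 64/200 = 0.32 → 0.320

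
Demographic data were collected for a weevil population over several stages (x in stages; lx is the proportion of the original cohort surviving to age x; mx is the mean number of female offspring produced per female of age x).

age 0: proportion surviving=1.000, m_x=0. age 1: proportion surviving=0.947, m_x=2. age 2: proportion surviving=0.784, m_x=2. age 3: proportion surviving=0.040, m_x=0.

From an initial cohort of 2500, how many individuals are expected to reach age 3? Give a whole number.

Expected survivors = N0 · l_3 = 2500 × 0.040 = 100 → 100

100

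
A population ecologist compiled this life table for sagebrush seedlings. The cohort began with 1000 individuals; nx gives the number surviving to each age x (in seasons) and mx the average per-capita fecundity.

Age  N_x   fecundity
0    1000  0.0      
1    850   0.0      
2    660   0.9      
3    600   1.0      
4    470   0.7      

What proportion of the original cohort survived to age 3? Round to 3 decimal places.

l_3 = n_3/n_0 = 600/1000 = 0.6 → 0.600

0.600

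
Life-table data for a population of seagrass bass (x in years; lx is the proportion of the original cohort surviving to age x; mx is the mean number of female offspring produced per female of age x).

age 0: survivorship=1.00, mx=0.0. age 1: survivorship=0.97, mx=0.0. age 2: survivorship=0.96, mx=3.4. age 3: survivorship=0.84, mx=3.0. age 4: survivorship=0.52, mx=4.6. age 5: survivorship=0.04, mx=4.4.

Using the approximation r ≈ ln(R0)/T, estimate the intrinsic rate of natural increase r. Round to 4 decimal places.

R0 = Σ lx·mx = 0 + 0 + 3.264 + 2.52 + 2.392 + 0.176 = 8.352
Σ x·lx·mx = 24.536; T = 24.536/8.352 = 2.93774…
r ≈ ln(R0)/T = ln(8.352)/2.93774… = 0.722495… → 0.7225

0.7225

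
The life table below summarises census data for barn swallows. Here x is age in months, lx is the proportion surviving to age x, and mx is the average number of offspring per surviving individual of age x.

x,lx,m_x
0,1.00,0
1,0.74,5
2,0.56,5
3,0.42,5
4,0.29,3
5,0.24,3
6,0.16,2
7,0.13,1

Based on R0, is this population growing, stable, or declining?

growing

R0 = Σ lx·mx = 0 + 3.7 + 2.8 + 2.1 + 0.87 + 0.72 + 0.32 + 0.13 = 10.64
R0 > 1, so the population is growing.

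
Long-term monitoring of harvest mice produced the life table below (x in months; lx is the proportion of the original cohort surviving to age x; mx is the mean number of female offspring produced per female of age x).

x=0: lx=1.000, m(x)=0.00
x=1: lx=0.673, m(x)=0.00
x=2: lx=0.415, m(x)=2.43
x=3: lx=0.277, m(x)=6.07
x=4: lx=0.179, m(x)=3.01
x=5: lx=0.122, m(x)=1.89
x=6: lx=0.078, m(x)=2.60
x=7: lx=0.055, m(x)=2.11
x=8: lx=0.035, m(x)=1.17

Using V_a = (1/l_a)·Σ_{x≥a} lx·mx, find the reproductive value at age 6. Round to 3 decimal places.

lx·mx for x ≥ 6: 0.2028, 0.11605, 0.04095 → sum = 0.3598
V_6 = 0.3598 / l_6 = 0.3598 / 0.078 = 4.612821… → 4.613

4.613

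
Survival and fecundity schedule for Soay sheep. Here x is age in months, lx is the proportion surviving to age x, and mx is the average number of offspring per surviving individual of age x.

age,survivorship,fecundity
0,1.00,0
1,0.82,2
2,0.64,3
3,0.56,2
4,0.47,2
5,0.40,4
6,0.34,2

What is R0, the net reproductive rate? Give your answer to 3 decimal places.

7.900

lx·mx by age: 0, 1.64, 1.92, 1.12, 0.94, 1.6, 0.68
R0 = Σ lx·mx = 7.9 → 7.900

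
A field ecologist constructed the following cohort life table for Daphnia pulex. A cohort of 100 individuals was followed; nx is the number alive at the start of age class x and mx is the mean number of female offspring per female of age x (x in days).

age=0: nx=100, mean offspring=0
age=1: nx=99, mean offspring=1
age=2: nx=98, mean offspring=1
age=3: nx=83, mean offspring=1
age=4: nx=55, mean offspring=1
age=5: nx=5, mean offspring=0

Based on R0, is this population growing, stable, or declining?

lx = nx/n0 = nx/100: 1, 0.99, 0.98, 0.83, 0.55, 0.05
R0 = Σ lx·mx = 0 + 0.99 + 0.98 + 0.83 + 0.55 + 0 = 3.35
R0 > 1, so the population is growing.

growing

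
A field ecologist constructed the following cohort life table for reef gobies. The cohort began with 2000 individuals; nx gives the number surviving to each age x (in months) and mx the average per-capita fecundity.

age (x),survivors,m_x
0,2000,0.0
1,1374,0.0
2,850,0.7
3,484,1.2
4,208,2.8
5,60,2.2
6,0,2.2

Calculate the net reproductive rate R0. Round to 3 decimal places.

0.945

lx = nx/n0 = nx/2000: 1, 0.687, 0.425, 0.242, 0.104, 0.03, 0
lx·mx by age: 0, 0, 0.2975, 0.2904, 0.2912, 0.066, 0
R0 = Σ lx·mx = 0.9451 → 0.945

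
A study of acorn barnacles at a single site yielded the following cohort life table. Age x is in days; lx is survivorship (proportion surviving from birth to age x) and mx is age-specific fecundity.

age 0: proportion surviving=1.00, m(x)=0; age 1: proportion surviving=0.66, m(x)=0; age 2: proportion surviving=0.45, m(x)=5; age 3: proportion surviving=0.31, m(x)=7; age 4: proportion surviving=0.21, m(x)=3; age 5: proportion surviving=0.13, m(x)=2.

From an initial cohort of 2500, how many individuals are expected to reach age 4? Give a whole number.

525

Expected survivors = N0 · l_4 = 2500 × 0.21 = 525 → 525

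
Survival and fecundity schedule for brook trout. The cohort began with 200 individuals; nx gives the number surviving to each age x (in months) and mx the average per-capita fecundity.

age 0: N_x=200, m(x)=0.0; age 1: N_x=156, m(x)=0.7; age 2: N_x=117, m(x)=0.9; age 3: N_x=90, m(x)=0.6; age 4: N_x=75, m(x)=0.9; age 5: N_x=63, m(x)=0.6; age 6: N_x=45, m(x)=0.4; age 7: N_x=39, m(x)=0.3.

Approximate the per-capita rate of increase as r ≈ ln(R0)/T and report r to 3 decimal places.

lx = nx/n0 = nx/200: 1, 0.78, 0.585, 0.45, 0.375, 0.315, 0.225, 0.195
R0 = Σ lx·mx = 0 + 0.546 + 0.5265 + 0.27 + 0.3375 + 0.189 + 0.09 + 0.0585 = 2.0175
Σ x·lx·mx = 5.6535; T = 5.6535/2.0175 = 2.80223…
r ≈ ln(R0)/T = ln(2.0175)/2.80223… = 0.25046… → 0.250

0.250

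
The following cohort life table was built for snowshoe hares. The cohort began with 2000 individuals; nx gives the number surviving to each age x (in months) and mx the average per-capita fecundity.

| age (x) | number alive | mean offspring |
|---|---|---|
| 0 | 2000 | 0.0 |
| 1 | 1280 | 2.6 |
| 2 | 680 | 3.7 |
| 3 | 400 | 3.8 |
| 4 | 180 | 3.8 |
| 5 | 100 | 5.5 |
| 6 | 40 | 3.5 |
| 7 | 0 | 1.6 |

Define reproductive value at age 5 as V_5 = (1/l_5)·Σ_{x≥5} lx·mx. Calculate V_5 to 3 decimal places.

6.900

lx = nx/n0 = nx/2000: 1, 0.64, 0.34, 0.2, 0.09, 0.05, 0.02, 0
lx·mx for x ≥ 5: 0.275, 0.07, 0 → sum = 0.345
V_5 = 0.345 / l_5 = 0.345 / 0.05 = 6.9 → 6.900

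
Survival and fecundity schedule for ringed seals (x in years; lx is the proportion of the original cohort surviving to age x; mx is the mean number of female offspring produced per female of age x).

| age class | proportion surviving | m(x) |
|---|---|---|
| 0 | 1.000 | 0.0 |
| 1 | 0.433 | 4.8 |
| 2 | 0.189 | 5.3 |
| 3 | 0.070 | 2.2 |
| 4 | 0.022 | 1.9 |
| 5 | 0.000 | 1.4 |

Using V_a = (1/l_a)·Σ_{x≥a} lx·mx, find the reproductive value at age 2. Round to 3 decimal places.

6.336

lx·mx for x ≥ 2: 1.0017, 0.154, 0.0418, 0 → sum = 1.1975
V_2 = 1.1975 / l_2 = 1.1975 / 0.189 = 6.335979… → 6.336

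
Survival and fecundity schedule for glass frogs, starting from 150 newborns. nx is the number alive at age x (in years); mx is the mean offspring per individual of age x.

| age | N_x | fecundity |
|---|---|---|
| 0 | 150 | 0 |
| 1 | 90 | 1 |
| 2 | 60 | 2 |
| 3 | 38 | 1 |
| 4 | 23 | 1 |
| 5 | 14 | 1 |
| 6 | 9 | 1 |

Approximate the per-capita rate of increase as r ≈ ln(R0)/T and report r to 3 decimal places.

lx = nx/n0 = nx/150: 1, 0.6, 0.4, 0.25333…, 0.15333…, 0.09333…, 0.06
R0 = Σ lx·mx = 0 + 0.6 + 0.8 + 0.25333… + 0.15333… + 0.09333… + 0.06 = 1.96…
Σ x·lx·mx = 4.4…; T = 4.4…/1.96… = 2.2449…
r ≈ ln(R0)/T = ln(1.96…)/2.2449… = 0.29977… → 0.300

0.300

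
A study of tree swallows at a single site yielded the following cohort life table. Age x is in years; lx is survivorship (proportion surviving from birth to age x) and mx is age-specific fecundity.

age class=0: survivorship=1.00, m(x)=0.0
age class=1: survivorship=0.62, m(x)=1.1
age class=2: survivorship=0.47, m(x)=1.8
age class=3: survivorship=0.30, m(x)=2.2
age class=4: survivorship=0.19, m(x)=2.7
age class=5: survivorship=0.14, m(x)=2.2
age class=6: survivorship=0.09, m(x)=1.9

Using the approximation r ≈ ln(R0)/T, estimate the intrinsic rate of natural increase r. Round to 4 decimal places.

R0 = Σ lx·mx = 0 + 0.682 + 0.846 + 0.66 + 0.513 + 0.308 + 0.171 = 3.18
Σ x·lx·mx = 8.972; T = 8.972/3.18 = 2.82138…
r ≈ ln(R0)/T = ln(3.18)/2.82138… = 0.41004… → 0.4100

0.4100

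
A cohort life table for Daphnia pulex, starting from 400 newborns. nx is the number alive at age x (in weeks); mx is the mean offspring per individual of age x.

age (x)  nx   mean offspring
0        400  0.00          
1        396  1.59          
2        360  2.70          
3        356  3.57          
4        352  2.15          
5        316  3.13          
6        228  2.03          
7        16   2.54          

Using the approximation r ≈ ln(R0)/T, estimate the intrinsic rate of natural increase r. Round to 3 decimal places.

0.750

lx = nx/n0 = nx/400: 1, 0.99, 0.9, 0.89, 0.88, 0.79, 0.57, 0.04
R0 = Σ lx·mx = 0 + 1.5741 + 2.43 + 3.1773 + 1.892 + 2.4727 + 1.1571 + 0.1016 = 12.8048
Σ x·lx·mx = 43.5513; T = 43.5513/12.8048 = 3.40117…
r ≈ ln(R0)/T = ln(12.8048)/3.40117… = 0.74969… → 0.750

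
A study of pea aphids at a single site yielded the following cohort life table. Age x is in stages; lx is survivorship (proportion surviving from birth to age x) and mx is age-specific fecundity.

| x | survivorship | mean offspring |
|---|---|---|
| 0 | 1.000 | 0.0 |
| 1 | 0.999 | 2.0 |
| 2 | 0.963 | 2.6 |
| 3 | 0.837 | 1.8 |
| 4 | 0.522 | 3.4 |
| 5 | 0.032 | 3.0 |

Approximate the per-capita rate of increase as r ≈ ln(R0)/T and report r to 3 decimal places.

R0 = Σ lx·mx = 0 + 1.998 + 2.5038 + 1.5066 + 1.7748 + 0.096 = 7.8792
Σ x·lx·mx = 19.1046; T = 19.1046/7.8792 = 2.42469…
r ≈ ln(R0)/T = ln(7.8792)/2.42469… = 0.85134… → 0.851

0.851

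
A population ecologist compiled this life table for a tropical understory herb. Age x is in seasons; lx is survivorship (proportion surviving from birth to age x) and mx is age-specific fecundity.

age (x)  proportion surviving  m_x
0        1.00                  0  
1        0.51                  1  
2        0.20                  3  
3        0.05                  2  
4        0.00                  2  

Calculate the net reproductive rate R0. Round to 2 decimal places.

1.21

lx·mx by age: 0, 0.51, 0.6, 0.1, 0
R0 = Σ lx·mx = 1.21 → 1.21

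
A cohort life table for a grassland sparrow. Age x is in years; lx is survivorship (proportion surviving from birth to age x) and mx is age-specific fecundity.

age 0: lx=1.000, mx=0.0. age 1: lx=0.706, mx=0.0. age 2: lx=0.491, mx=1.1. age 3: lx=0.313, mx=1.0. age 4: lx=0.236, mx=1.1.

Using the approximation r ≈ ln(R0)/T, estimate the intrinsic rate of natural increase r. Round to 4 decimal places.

R0 = Σ lx·mx = 0 + 0 + 0.5401 + 0.313 + 0.2596 = 1.1127
Σ x·lx·mx = 3.0576; T = 3.0576/1.1127 = 2.74791…
r ≈ ln(R0)/T = ln(1.1127)/2.74791… = 0.038862… → 0.0389

0.0389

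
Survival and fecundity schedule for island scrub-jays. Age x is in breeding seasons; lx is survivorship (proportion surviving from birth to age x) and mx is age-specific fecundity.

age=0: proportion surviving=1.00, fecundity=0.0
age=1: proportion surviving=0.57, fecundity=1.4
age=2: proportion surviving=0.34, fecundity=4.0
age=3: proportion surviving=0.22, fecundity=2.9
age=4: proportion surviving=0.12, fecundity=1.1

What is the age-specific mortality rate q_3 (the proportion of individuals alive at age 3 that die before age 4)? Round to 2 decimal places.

0.45

q_3 = (l_3 − l_4) / l_3 = (0.22 − 0.12) / 0.22
     = 0.1 / 0.22 = 0.454545… → 0.45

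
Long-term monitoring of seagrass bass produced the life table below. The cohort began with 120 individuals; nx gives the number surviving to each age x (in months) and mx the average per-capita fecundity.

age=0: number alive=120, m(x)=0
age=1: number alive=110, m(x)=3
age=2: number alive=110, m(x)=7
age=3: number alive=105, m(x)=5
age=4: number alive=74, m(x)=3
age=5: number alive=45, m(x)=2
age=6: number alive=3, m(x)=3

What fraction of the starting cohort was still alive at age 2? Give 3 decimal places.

l_2 = n_2/n_0 = 110/120 = 0.916667… → 0.917

0.917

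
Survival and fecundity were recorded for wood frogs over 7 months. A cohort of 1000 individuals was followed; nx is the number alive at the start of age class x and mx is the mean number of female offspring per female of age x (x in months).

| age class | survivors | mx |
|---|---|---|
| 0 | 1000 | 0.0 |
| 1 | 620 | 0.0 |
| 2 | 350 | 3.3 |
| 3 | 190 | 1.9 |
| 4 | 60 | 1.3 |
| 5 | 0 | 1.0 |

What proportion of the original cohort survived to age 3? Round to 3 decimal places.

l_3 = n_3/n_0 = 190/1000 = 0.19 → 0.190

0.190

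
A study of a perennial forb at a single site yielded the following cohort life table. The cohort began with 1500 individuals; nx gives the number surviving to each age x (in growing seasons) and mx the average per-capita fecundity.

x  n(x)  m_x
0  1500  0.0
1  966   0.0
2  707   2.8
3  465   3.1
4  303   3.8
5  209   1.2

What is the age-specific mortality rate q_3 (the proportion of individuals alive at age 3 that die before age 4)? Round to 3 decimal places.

0.348

lx = nx/n0 = nx/1500: 1, 0.644, 0.47133…, 0.31, 0.202, 0.13933…
q_3 = (l_3 − l_4) / l_3 = (0.31 − 0.202) / 0.31
     = 0.108 / 0.31 = 0.348387… → 0.348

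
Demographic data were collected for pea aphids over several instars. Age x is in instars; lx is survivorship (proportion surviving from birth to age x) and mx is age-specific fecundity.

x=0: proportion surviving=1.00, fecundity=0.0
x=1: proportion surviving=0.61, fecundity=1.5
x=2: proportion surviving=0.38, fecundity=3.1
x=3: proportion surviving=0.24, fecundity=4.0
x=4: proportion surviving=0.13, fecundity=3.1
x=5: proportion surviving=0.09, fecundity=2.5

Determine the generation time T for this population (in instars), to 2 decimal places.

2.41

lx·mx: 0, 0.915, 1.178, 0.96, 0.403, 0.225 → R0 = 3.681
x·lx·mx: 0, 0.915, 2.356, 2.88, 1.612, 1.125 → Σ = 8.888
T = 8.888 / 3.681 = 2.414561… → 2.41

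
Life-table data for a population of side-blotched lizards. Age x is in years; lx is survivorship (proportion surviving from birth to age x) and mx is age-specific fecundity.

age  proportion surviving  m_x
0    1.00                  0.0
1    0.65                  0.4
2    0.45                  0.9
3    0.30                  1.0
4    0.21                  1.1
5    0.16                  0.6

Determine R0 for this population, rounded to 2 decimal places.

1.29

lx·mx by age: 0, 0.26, 0.405, 0.3, 0.231, 0.096
R0 = Σ lx·mx = 1.292 → 1.29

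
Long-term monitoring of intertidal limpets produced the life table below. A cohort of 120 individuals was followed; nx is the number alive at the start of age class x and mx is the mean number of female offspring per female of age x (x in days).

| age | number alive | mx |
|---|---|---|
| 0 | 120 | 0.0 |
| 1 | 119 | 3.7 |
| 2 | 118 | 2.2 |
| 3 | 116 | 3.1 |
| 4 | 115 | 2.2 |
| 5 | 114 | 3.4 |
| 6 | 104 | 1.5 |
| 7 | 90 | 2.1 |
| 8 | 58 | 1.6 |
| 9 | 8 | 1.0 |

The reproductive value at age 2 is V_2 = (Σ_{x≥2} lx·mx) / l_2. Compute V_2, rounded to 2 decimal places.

lx = nx/n0 = nx/120: 1, 0.99167…, 0.98333…, 0.96667…, 0.95833…, 0.95, 0.86667…, 0.75, 0.48333…, 0.06667…
lx·mx for x ≥ 2: 2.163333…, 2.996667…, 2.108333…, 3.23, 1.3…, 1.575, 0.773333…, 0.066667… → sum = 14.213333…
V_2 = 14.213333… / l_2 = 14.213333… / 0.983333… = 14.454237… → 14.45

14.45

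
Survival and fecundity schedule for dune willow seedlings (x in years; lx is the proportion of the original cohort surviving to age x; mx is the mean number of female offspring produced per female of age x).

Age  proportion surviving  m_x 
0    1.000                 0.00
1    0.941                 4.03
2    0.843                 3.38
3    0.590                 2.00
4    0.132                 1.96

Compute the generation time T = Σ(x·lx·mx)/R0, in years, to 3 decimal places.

1.741

lx·mx: 0, 3.79223, 2.84934, 1.18, 0.25872 → R0 = 8.08029
x·lx·mx: 0, 3.79223, 5.69868, 3.54, 1.03488 → Σ = 14.06579
T = 14.06579 / 8.08029 = 1.740753… → 1.741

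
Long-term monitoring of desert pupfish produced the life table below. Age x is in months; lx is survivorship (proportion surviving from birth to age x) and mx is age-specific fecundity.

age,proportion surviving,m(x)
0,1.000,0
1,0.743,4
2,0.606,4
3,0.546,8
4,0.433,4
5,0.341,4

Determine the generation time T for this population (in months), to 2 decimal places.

2.70

lx·mx: 0, 2.972, 2.424, 4.368, 1.732, 1.364 → R0 = 12.86
x·lx·mx: 0, 2.972, 4.848, 13.104, 6.928, 6.82 → Σ = 34.672
T = 34.672 / 12.86 = 2.696112… → 2.70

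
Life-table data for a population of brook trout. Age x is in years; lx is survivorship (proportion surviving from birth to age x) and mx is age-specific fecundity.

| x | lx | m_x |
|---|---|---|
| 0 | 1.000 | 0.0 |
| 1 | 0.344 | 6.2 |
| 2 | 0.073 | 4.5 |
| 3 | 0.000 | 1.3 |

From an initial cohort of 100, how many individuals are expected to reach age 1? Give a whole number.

34

Expected survivors = N0 · l_1 = 100 × 0.344 = 34.4 → 34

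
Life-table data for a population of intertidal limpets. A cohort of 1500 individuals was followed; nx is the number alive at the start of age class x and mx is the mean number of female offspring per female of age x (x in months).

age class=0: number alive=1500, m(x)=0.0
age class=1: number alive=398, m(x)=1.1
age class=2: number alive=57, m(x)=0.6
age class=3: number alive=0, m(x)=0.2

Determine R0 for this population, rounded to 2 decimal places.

lx = nx/n0 = nx/1500: 1, 0.26533…, 0.038, 0
lx·mx by age: 0, 0.291867…, 0.0228, 0
R0 = Σ lx·mx = 0.314667… → 0.31

0.31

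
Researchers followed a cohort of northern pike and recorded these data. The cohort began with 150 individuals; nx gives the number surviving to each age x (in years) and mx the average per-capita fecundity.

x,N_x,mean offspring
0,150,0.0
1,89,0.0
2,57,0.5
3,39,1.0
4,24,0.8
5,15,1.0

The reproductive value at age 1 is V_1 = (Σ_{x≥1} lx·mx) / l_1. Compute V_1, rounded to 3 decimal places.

lx = nx/n0 = nx/150: 1, 0.59333…, 0.38, 0.26, 0.16, 0.1
lx·mx for x ≥ 1: 0, 0.19, 0.26, 0.128, 0.1 → sum = 0.678…
V_1 = 0.678… / l_1 = 0.678… / 0.593333… = 1.142697… → 1.143

1.143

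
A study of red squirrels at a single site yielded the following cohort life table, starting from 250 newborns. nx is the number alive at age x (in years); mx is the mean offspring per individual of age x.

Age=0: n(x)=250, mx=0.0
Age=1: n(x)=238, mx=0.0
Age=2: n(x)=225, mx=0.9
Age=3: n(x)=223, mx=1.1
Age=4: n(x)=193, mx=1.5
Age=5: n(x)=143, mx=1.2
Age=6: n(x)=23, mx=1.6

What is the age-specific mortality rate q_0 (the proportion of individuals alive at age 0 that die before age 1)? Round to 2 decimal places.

0.05

lx = nx/n0 = nx/250: 1, 0.952, 0.9, 0.892, 0.772, 0.572, 0.092
q_0 = (l_0 − l_1) / l_0 = (1 − 0.952) / 1
     = 0.048 / 1 = 0.048 → 0.05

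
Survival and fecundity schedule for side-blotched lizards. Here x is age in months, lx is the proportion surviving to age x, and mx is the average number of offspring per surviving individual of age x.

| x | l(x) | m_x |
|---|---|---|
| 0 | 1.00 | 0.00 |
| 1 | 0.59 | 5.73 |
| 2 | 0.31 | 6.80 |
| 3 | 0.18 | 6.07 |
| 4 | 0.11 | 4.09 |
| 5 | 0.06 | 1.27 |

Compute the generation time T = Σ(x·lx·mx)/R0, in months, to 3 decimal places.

lx·mx: 0, 3.3807, 2.108, 1.0926, 0.4499, 0.0762 → R0 = 7.1074
x·lx·mx: 0, 3.3807, 4.216, 3.2778, 1.7996, 0.381 → Σ = 13.0551
T = 13.0551 / 7.1074 = 1.836832… → 1.837

1.837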